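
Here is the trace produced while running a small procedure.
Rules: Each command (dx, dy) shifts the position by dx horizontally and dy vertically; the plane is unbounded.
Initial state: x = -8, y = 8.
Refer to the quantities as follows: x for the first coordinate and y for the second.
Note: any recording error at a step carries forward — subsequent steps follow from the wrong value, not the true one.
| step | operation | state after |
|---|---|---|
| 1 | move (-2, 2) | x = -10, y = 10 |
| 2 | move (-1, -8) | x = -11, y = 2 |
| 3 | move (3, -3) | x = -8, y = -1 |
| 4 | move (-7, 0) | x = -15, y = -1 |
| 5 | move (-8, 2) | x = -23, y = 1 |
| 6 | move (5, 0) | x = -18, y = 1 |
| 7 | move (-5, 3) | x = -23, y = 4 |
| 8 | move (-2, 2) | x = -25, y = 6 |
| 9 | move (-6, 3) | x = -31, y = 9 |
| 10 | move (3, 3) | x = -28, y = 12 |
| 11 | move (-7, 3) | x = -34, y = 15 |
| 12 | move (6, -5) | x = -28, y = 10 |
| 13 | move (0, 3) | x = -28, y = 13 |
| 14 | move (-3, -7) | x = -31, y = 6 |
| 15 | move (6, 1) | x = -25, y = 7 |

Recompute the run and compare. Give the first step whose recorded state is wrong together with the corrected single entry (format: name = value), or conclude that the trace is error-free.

step 11, x = -35

1. x = -8 + (-2) = -10, y = 8 + (2) = 10 (checks out)
2. x = -10 + (-1) = -11, y = 10 + (-8) = 2 (in agreement)
3. x = -11 + (3) = -8, y = 2 + (-3) = -1 (exactly as logged)
4. x = -8 + (-7) = -15, y = -1 + (0) = -1 (in agreement)
5. x = -15 + (-8) = -23, y = -1 + (2) = 1 (verified)
6. x = -23 + (5) = -18, y = 1 + (0) = 1 (in agreement)
7. x = -18 + (-5) = -23, y = 1 + (3) = 4 (no discrepancy)
8. x = -23 + (-2) = -25, y = 4 + (2) = 6 (verified)
9. x = -25 + (-6) = -31, y = 6 + (3) = 9 (checks out)
10. x = -31 + (3) = -28, y = 9 + (3) = 12 (checks out)
11. x = -28 + (-7) = -35, y = 12 + (3) = 15 (not what was recorded)
Conclusion: step 11 carries the first error; the entry should be x = -35.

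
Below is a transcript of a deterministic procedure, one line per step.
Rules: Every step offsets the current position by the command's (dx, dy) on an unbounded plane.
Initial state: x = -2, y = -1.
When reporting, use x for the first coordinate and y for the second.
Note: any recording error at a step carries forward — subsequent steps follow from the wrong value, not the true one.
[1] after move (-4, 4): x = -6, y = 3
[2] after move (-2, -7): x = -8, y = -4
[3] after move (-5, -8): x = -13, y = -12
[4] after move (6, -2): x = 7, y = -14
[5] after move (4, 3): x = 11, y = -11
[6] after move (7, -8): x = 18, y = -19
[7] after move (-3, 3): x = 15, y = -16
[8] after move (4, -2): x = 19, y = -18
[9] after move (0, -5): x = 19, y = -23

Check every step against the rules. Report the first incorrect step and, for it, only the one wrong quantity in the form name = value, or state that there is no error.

Recomputing the run from the initial state:
step 1: x = -6, y = 3
step 2: x = -8, y = -4
step 3: x = -13, y = -12
step 4: x = -7, y = -14
step 5: x = -3, y = -11
step 6: x = 4, y = -19
step 7: x = 1, y = -16
step 8: x = 5, y = -18
step 9: x = 5, y = -23
The first disagreement with the transcript is at step 4, where the value should be x = -7.

step 4, x = -7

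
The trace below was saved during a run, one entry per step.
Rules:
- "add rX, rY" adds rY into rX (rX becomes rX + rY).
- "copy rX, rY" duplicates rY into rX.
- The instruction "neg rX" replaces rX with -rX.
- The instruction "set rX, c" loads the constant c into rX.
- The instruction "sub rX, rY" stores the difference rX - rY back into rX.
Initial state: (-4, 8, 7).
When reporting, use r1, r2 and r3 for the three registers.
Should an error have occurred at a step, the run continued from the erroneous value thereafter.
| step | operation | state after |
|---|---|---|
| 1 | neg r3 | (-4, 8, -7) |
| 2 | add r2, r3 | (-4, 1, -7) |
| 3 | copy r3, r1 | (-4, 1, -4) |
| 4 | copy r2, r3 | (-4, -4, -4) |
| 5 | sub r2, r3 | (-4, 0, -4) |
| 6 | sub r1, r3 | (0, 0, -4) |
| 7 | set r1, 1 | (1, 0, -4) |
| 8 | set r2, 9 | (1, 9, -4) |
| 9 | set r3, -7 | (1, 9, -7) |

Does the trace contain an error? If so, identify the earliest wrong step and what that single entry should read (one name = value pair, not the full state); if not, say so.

1. r3 = -(7) = -7 (checks out)
2. r2 = 8 + -7 = 1 (agrees with the trace)
3. r3 = -4 (exactly as logged)
4. r2 = -4 (no discrepancy)
5. r2 = -4 - -4 = 0 (consistent with the trace)
6. r1 = -4 - -4 = 0 (consistent with the trace)
7. r1 = 1 (consistent with the trace)
8. r2 = 9 (consistent with the trace)
9. r3 = -7 (exactly as logged)
Nothing is out of place; the run is error-free.

no error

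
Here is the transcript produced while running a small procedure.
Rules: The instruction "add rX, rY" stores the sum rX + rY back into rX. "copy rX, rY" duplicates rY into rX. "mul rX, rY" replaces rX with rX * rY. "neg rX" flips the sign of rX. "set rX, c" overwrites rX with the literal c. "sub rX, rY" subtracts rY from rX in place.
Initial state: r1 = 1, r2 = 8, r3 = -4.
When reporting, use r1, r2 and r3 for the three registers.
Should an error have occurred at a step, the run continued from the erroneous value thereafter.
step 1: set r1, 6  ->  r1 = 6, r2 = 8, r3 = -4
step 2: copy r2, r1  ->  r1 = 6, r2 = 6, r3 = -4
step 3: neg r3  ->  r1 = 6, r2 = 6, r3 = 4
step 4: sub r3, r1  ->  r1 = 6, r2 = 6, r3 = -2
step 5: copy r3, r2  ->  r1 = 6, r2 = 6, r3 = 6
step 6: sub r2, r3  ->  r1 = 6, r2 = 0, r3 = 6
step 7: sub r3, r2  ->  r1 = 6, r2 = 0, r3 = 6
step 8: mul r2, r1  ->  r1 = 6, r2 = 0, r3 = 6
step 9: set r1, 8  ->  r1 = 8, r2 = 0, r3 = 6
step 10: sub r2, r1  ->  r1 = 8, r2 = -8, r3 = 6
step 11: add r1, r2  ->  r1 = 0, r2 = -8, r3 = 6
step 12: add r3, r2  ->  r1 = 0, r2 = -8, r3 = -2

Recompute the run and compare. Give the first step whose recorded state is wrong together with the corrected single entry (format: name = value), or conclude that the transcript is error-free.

no error

Step 1: r1 = 6 — exactly as logged.
Step 2: r2 = 6 — consistent with the transcript.
Step 3: r3 = -(-4) = 4 — no discrepancy.
Step 4: r3 = 4 - 6 = -2 — exactly as logged.
Step 5: r3 = 6 — same as recorded.
Step 6: r2 = 6 - 6 = 0 — matches.
Step 7: r3 = 6 - 0 = 6 — checks out.
Step 8: r2 = 0 * 6 = 0 — in agreement.
Step 9: r1 = 8 — checks out.
Step 10: r2 = 0 - 8 = -8 — consistent with the transcript.
Step 11: r1 = 8 + -8 = 0 — matches.
Step 12: r3 = 6 + -8 = -2 — verified.
The recomputation confirms every line.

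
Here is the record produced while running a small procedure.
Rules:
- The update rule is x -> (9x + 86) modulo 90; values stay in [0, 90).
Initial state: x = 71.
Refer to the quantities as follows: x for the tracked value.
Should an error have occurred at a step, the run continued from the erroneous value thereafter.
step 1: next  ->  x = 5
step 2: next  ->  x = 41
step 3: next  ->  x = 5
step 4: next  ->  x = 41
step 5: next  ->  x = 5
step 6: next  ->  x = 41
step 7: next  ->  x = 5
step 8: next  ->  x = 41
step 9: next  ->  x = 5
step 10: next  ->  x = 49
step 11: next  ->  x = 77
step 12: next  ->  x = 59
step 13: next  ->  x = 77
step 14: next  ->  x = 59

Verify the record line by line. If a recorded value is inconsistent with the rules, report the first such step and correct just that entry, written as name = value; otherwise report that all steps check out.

Recomputing the run from the initial state:
step 1: x = 5
step 2: x = 41
step 3: x = 5
step 4: x = 41
step 5: x = 5
step 6: x = 41
step 7: x = 5
step 8: x = 41
step 9: x = 5
step 10: x = 41
step 11: x = 5
step 12: x = 41
step 13: x = 5
step 14: x = 41
The first disagreement with the record is at step 10, where the value should be x = 41.

step 10, x = 41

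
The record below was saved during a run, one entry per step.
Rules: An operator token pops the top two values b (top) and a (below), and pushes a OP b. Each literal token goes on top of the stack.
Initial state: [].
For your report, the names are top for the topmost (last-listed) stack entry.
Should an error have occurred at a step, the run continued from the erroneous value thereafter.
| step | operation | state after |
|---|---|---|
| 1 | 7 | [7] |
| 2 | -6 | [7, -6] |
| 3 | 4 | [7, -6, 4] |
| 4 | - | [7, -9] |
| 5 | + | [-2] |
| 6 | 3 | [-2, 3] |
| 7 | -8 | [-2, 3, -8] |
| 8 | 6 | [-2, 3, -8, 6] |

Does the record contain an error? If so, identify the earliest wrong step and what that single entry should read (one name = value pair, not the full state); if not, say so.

step 4, top = -10

Step 1: push 7: top = 7 — no discrepancy.
Step 2: push -6: top = -6 — matches.
Step 3: push 4: top = 4 — verified.
Step 4: -6 - 4 = -10 — a discrepancy with the record.
First incorrect step: 4; the correct value is top = -10.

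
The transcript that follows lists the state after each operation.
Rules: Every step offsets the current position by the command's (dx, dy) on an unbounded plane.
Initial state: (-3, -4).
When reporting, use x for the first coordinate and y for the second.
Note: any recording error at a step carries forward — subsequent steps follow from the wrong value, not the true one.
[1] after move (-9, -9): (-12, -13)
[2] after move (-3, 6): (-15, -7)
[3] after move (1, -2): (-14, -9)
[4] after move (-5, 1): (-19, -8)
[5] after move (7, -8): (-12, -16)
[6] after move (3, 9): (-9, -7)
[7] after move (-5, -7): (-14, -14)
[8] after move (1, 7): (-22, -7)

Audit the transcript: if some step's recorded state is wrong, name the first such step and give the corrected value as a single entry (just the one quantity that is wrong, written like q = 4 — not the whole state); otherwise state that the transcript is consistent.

step 8, x = -13

Recomputing the run from the initial state:
step 1: x = -12, y = -13
step 2: x = -15, y = -7
step 3: x = -14, y = -9
step 4: x = -19, y = -8
step 5: x = -12, y = -16
step 6: x = -9, y = -7
step 7: x = -14, y = -14
step 8: x = -13, y = -7
The first disagreement with the transcript is at step 8, where the value should be x = -13.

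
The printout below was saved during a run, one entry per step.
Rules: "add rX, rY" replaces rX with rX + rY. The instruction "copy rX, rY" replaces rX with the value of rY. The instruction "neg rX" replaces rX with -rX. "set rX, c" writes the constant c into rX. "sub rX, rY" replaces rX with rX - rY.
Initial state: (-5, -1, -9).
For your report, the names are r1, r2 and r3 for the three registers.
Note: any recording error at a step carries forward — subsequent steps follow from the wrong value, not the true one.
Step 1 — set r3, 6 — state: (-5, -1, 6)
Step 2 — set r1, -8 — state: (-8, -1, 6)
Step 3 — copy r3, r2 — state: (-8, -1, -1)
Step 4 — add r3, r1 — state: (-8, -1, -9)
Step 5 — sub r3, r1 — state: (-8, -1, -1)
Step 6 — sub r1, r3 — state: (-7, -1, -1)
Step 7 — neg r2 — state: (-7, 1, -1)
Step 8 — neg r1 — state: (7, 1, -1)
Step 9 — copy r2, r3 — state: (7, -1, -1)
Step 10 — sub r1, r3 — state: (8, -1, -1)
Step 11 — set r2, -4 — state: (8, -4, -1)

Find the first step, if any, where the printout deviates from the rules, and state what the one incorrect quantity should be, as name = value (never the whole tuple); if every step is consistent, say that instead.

no error

Step 1: r3 = 6 — checks out.
Step 2: r1 = -8 — no discrepancy.
Step 3: r3 = -1 — consistent with the printout.
Step 4: r3 = -1 + -8 = -9 — same as recorded.
Step 5: r3 = -9 - -8 = -1 — confirmed correct.
Step 6: r1 = -8 - -1 = -7 — no discrepancy.
Step 7: r2 = -(-1) = 1 — exactly as logged.
Step 8: r1 = -(-7) = 7 — agrees with the printout.
Step 9: r2 = -1 — exactly as logged.
Step 10: r1 = 7 - -1 = 8 — agrees with the printout.
Step 11: r2 = -4 — same as recorded.
All steps check out; nothing to correct.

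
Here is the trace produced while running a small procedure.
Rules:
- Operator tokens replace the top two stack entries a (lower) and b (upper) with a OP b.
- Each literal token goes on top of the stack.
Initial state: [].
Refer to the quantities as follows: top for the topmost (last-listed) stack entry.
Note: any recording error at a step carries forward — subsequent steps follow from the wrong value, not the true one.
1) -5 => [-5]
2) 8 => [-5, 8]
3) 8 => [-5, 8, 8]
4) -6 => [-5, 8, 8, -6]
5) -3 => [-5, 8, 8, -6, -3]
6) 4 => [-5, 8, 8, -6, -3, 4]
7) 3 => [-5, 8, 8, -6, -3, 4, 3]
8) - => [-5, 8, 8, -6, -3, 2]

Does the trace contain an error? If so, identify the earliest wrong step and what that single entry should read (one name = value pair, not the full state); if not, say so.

step 8, top = 1

Recomputing the run from the initial state:
step 1: [-5]
step 2: [-5, 8]
step 3: [-5, 8, 8]
step 4: [-5, 8, 8, -6]
step 5: [-5, 8, 8, -6, -3]
step 6: [-5, 8, 8, -6, -3, 4]
step 7: [-5, 8, 8, -6, -3, 4, 3]
step 8: [-5, 8, 8, -6, -3, 1]
The first disagreement with the trace is at step 8, where the value should be top = 1.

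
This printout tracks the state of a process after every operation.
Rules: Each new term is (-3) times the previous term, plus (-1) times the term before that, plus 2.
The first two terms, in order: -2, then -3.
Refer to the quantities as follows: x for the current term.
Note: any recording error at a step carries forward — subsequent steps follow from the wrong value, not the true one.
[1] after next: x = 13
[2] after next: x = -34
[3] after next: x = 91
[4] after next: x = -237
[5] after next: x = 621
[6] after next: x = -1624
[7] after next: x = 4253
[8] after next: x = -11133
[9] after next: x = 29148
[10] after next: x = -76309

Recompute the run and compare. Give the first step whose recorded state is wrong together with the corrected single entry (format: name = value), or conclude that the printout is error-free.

step 1: x = -3*(-3) + (-1)*(-2) + (2) = 13 -> in agreement
step 2: x = -3*(13) + (-1)*(-3) + (2) = -34 -> in agreement
step 3: x = -3*(-34) + (-1)*(13) + (2) = 91 -> no discrepancy
step 4: x = -3*(91) + (-1)*(-34) + (2) = -237 -> no discrepancy
step 5: x = -3*(-237) + (-1)*(91) + (2) = 622 -> a discrepancy with the printout
First deviation found at step 5; the corrected entry is x = 622.

step 5, x = 622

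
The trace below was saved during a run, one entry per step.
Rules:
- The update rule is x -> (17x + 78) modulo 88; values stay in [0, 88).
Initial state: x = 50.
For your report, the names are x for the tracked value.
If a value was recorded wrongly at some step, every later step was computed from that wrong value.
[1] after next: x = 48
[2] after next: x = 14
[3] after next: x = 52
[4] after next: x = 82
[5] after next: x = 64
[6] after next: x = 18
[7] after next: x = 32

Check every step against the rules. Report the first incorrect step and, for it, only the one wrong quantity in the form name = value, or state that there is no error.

step 6, x = 22

1. x = (17*50 + 78) mod 88 = 48 (confirmed correct)
2. x = (17*48 + 78) mod 88 = 14 (exactly as logged)
3. x = (17*14 + 78) mod 88 = 52 (confirmed correct)
4. x = (17*52 + 78) mod 88 = 82 (no discrepancy)
5. x = (17*82 + 78) mod 88 = 64 (agrees with the trace)
6. x = (17*64 + 78) mod 88 = 22 (the trace has a different value)
Conclusion: step 6 carries the first error; the entry should be x = 22.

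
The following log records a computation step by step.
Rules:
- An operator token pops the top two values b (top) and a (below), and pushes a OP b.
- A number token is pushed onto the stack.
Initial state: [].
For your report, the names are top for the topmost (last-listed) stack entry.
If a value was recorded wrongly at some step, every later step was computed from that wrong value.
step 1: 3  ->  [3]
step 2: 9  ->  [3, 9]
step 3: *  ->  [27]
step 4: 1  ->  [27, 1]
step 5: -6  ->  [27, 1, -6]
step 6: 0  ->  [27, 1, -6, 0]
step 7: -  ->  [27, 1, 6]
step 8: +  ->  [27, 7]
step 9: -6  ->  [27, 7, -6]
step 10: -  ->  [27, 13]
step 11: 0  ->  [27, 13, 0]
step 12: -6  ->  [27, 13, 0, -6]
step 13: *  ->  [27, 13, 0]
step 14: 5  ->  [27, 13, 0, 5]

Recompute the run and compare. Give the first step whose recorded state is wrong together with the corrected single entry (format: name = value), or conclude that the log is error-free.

step 7, top = -6

step 1: push 3: top = 3 -> confirmed correct
step 2: push 9: top = 9 -> agrees with the log
step 3: 3 * 9 = 27 -> agrees with the log
step 4: push 1: top = 1 -> exactly as logged
step 5: push -6: top = -6 -> checks out
step 6: push 0: top = 0 -> agrees with the log
step 7: -6 - 0 = -6 -> not what was recorded
First deviation found at step 7; the corrected entry is top = -6.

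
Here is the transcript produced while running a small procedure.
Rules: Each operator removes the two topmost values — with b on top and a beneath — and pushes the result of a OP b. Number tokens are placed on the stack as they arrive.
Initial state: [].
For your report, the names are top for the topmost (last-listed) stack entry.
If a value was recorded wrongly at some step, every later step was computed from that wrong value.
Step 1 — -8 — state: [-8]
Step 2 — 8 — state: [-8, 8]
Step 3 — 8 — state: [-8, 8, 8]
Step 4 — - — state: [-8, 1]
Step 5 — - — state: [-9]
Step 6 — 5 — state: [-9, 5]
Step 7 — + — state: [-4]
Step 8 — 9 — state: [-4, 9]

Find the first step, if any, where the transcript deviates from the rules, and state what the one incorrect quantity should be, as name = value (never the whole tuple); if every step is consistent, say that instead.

Step 1: push -8: top = -8 — verified.
Step 2: push 8: top = 8 — no discrepancy.
Step 3: push 8: top = 8 — no discrepancy.
Step 4: 8 - 8 = 0 — a discrepancy with the transcript.
Step 4 is the first one off; corrected, top = 0.

step 4, top = 0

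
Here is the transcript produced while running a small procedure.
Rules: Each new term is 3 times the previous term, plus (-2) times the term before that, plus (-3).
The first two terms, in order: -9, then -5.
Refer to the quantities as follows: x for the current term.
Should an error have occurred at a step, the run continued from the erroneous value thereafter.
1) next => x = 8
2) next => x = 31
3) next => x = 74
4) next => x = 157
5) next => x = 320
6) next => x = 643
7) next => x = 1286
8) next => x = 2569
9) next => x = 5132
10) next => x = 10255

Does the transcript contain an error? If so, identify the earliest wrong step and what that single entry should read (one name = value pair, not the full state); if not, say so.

Step 1: x = 3*(-5) + (-2)*(-9) + (-3) = 0 — a discrepancy with the transcript.
Step 1 is the first one off; corrected, x = 0.

step 1, x = 0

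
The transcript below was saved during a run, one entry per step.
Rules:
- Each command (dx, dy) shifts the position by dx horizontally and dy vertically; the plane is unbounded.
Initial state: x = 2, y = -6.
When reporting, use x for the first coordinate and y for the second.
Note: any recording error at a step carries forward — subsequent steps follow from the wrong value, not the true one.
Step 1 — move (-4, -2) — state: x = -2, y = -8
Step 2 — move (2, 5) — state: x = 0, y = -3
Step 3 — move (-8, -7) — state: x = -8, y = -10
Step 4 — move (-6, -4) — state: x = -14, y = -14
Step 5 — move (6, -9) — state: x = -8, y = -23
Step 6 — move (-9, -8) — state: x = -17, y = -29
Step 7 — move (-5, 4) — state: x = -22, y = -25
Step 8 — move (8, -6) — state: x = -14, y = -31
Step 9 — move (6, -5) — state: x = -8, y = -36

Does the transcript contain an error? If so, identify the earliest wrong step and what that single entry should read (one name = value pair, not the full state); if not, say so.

Recomputing the run from the initial state:
step 1: x = -2, y = -8
step 2: x = 0, y = -3
step 3: x = -8, y = -10
step 4: x = -14, y = -14
step 5: x = -8, y = -23
step 6: x = -17, y = -31
step 7: x = -22, y = -27
step 8: x = -14, y = -33
step 9: x = -8, y = -38
The first disagreement with the transcript is at step 6, where the value should be y = -31.

step 6, y = -31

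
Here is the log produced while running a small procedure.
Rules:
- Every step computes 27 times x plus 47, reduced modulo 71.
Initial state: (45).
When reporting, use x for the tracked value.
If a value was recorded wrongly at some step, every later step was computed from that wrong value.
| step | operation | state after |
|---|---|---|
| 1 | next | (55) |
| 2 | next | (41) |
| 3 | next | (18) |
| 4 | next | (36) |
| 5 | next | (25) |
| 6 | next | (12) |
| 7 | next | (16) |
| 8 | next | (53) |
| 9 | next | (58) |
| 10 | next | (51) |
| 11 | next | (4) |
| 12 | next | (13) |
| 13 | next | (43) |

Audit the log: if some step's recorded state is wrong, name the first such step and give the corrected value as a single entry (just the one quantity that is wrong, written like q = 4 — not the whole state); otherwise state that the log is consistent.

Recomputing the run from the initial state:
step 1: x = 55
step 2: x = 41
step 3: x = 18
step 4: x = 36
step 5: x = 25
step 6: x = 12
step 7: x = 16
step 8: x = 53
step 9: x = 58
step 10: x = 51
step 11: x = 4
step 12: x = 13
step 13: x = 43
This matches the log at every step.

no error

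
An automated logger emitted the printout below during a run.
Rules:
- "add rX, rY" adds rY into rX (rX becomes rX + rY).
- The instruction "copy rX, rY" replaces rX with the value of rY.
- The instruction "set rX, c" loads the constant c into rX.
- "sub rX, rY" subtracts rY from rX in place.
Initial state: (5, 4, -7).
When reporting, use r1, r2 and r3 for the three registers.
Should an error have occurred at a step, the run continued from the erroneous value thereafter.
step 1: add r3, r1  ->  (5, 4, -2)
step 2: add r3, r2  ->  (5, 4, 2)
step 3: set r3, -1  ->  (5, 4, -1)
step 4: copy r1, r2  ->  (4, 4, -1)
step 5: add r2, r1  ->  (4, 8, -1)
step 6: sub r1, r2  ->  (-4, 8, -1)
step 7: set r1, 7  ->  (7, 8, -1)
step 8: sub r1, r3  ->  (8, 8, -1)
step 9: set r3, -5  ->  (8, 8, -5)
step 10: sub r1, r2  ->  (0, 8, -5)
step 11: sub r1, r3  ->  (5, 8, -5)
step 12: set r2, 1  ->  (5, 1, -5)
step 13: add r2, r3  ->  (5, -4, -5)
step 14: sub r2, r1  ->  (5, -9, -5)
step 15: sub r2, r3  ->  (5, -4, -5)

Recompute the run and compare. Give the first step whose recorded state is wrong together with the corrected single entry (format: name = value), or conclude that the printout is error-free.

no error

1. r3 = -7 + 5 = -2 (in agreement)
2. r3 = -2 + 4 = 2 (matches)
3. r3 = -1 (consistent with the printout)
4. r1 = 4 (no discrepancy)
5. r2 = 4 + 4 = 8 (verified)
6. r1 = 4 - 8 = -4 (exactly as logged)
7. r1 = 7 (confirmed correct)
8. r1 = 7 - -1 = 8 (in agreement)
9. r3 = -5 (agrees with the printout)
10. r1 = 8 - 8 = 0 (exactly as logged)
11. r1 = 0 - -5 = 5 (no discrepancy)
12. r2 = 1 (matches)
13. r2 = 1 + -5 = -4 (verified)
14. r2 = -4 - 5 = -9 (matches)
15. r2 = -9 - -5 = -4 (matches)
No step deviates from the rules.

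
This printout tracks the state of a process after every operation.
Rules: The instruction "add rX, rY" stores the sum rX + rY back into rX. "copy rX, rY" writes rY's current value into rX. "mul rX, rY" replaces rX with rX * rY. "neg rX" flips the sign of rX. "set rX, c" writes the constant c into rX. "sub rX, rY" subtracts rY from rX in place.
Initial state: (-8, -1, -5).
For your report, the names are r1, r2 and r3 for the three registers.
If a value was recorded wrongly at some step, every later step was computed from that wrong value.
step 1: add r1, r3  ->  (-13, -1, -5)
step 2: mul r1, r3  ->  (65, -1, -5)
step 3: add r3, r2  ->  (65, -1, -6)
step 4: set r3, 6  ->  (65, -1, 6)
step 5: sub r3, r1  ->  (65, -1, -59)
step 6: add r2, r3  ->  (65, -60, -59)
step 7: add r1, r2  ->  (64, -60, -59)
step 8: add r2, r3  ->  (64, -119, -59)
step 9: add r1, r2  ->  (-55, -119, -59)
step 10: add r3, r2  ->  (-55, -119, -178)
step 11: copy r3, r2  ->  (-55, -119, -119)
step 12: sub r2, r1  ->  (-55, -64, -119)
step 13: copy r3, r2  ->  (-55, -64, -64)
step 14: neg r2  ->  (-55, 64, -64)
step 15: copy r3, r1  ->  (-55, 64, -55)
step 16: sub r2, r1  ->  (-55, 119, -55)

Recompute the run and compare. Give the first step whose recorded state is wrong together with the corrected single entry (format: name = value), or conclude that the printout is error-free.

step 7, r1 = 5

Recomputing the run from the initial state:
step 1: r1 = -13, r2 = -1, r3 = -5
step 2: r1 = 65, r2 = -1, r3 = -5
step 3: r1 = 65, r2 = -1, r3 = -6
step 4: r1 = 65, r2 = -1, r3 = 6
step 5: r1 = 65, r2 = -1, r3 = -59
step 6: r1 = 65, r2 = -60, r3 = -59
step 7: r1 = 5, r2 = -60, r3 = -59
step 8: r1 = 5, r2 = -119, r3 = -59
step 9: r1 = -114, r2 = -119, r3 = -59
step 10: r1 = -114, r2 = -119, r3 = -178
step 11: r1 = -114, r2 = -119, r3 = -119
step 12: r1 = -114, r2 = -5, r3 = -119
step 13: r1 = -114, r2 = -5, r3 = -5
step 14: r1 = -114, r2 = 5, r3 = -5
step 15: r1 = -114, r2 = 5, r3 = -114
step 16: r1 = -114, r2 = 119, r3 = -114
The first disagreement with the printout is at step 7, where the value should be r1 = 5.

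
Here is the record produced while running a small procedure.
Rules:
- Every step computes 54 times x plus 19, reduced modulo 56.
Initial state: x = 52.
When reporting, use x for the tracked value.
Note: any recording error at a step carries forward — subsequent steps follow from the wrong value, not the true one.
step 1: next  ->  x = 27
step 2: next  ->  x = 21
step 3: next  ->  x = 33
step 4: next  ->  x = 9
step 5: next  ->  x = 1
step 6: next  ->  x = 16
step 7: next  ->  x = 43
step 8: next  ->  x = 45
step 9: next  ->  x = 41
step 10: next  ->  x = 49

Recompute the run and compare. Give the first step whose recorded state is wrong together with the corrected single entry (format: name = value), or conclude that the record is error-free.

Recomputing the run from the initial state:
step 1: x = 27
step 2: x = 21
step 3: x = 33
step 4: x = 9
step 5: x = 1
step 6: x = 17
step 7: x = 41
step 8: x = 49
step 9: x = 33
step 10: x = 9
The first disagreement with the record is at step 6, where the value should be x = 17.

step 6, x = 17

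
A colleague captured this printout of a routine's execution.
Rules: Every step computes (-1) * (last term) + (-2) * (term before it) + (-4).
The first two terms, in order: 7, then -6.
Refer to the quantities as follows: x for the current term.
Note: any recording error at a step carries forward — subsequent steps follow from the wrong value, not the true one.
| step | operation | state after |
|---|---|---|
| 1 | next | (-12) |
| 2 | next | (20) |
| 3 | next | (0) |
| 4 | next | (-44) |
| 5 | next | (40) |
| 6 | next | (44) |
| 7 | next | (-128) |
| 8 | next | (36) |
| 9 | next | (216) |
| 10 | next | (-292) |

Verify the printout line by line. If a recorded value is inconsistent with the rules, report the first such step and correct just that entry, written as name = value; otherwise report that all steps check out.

no error

step 1: x = -1*(-6) + (-2)*(7) + (-4) = -12 -> verified
step 2: x = -1*(-12) + (-2)*(-6) + (-4) = 20 -> verified
step 3: x = -1*(20) + (-2)*(-12) + (-4) = 0 -> same as recorded
step 4: x = -1*(0) + (-2)*(20) + (-4) = -44 -> in agreement
step 5: x = -1*(-44) + (-2)*(0) + (-4) = 40 -> verified
step 6: x = -1*(40) + (-2)*(-44) + (-4) = 44 -> in agreement
step 7: x = -1*(44) + (-2)*(40) + (-4) = -128 -> verified
step 8: x = -1*(-128) + (-2)*(44) + (-4) = 36 -> consistent with the printout
step 9: x = -1*(36) + (-2)*(-128) + (-4) = 216 -> verified
step 10: x = -1*(216) + (-2)*(36) + (-4) = -292 -> checks out
No step deviates from the rules.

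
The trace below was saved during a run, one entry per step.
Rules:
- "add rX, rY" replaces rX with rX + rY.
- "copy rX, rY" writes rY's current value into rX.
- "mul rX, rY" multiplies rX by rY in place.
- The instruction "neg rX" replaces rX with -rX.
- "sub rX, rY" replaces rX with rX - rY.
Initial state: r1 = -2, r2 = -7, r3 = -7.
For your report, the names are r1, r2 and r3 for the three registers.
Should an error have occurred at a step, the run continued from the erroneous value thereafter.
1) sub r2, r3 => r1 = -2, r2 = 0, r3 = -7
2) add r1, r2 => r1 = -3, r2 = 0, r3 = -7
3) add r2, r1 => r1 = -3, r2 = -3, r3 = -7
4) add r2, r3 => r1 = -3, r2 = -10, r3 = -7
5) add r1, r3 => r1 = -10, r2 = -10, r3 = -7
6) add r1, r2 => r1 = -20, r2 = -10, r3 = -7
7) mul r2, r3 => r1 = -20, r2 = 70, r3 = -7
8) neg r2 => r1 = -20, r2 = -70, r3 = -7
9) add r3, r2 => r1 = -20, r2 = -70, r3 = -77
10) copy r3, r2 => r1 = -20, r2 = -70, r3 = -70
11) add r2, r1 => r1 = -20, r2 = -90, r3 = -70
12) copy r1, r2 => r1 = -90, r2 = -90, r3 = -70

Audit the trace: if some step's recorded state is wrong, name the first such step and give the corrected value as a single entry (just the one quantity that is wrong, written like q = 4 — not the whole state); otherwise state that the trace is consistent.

step 2, r1 = -2

Recomputing the run from the initial state:
step 1: r1 = -2, r2 = 0, r3 = -7
step 2: r1 = -2, r2 = 0, r3 = -7
step 3: r1 = -2, r2 = -2, r3 = -7
step 4: r1 = -2, r2 = -9, r3 = -7
step 5: r1 = -9, r2 = -9, r3 = -7
step 6: r1 = -18, r2 = -9, r3 = -7
step 7: r1 = -18, r2 = 63, r3 = -7
step 8: r1 = -18, r2 = -63, r3 = -7
step 9: r1 = -18, r2 = -63, r3 = -70
step 10: r1 = -18, r2 = -63, r3 = -63
step 11: r1 = -18, r2 = -81, r3 = -63
step 12: r1 = -81, r2 = -81, r3 = -63
The first disagreement with the trace is at step 2, where the value should be r1 = -2.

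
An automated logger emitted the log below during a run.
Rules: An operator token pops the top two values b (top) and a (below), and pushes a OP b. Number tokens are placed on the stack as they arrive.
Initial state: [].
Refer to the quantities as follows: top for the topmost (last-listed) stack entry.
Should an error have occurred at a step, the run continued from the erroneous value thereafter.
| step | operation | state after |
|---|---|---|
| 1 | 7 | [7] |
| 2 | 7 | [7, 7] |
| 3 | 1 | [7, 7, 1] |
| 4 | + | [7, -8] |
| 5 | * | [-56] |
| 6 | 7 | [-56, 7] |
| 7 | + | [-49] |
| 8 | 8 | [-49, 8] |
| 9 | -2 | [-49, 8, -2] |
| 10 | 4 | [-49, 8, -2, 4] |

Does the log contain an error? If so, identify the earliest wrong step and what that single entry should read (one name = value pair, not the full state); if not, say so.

step 4, top = 8

step 1: push 7: top = 7 -> checks out
step 2: push 7: top = 7 -> same as recorded
step 3: push 1: top = 1 -> verified
step 4: 7 + 1 = 8 -> the recorded entry deviates here
That makes step 4 the first incorrect line — top = 8 is what it should show.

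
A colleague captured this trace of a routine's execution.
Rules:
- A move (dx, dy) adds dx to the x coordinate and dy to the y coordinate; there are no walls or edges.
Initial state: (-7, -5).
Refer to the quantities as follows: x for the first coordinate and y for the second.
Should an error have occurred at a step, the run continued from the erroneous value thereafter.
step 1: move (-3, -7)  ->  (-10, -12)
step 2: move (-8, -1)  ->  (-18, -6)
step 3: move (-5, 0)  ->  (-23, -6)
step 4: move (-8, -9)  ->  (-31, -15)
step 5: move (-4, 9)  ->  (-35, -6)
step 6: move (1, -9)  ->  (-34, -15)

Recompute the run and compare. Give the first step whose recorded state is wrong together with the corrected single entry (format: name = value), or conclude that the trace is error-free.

1. x = -7 + (-3) = -10, y = -5 + (-7) = -12 (matches)
2. x = -10 + (-8) = -18, y = -12 + (-1) = -13 (this is not what the trace shows)
First incorrect step: 2; the correct value is y = -13.

step 2, y = -13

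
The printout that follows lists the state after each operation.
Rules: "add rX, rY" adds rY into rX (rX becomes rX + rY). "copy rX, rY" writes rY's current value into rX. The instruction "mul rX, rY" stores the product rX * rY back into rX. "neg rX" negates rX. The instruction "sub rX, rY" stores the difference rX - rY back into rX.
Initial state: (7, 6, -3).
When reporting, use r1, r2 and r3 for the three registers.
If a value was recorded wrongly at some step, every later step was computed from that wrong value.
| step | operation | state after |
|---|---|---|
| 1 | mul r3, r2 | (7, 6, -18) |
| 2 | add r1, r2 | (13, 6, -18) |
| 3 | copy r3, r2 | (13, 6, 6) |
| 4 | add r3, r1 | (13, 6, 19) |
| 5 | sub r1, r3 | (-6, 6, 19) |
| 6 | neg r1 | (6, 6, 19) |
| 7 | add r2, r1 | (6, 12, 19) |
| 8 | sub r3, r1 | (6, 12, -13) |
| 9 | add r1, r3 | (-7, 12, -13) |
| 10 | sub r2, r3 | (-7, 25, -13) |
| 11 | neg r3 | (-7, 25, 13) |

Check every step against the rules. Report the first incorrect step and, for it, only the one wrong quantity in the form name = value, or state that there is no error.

step 8, r3 = 13

Recomputing the run from the initial state:
step 1: r1 = 7, r2 = 6, r3 = -18
step 2: r1 = 13, r2 = 6, r3 = -18
step 3: r1 = 13, r2 = 6, r3 = 6
step 4: r1 = 13, r2 = 6, r3 = 19
step 5: r1 = -6, r2 = 6, r3 = 19
step 6: r1 = 6, r2 = 6, r3 = 19
step 7: r1 = 6, r2 = 12, r3 = 19
step 8: r1 = 6, r2 = 12, r3 = 13
step 9: r1 = 19, r2 = 12, r3 = 13
step 10: r1 = 19, r2 = -1, r3 = 13
step 11: r1 = 19, r2 = -1, r3 = -13
The first disagreement with the printout is at step 8, where the value should be r3 = 13.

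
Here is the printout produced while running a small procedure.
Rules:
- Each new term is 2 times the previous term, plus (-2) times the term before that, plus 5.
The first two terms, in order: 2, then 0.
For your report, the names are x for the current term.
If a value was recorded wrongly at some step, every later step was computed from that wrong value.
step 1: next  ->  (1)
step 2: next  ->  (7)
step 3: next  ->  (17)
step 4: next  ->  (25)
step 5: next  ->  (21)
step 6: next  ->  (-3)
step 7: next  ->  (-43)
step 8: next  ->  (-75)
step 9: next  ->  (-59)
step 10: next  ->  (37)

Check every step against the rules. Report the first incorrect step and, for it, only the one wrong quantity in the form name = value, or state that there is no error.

no error

Step 1: x = 2*(0) + (-2)*(2) + (5) = 1 — in agreement.
Step 2: x = 2*(1) + (-2)*(0) + (5) = 7 — consistent with the printout.
Step 3: x = 2*(7) + (-2)*(1) + (5) = 17 — consistent with the printout.
Step 4: x = 2*(17) + (-2)*(7) + (5) = 25 — confirmed correct.
Step 5: x = 2*(25) + (-2)*(17) + (5) = 21 — consistent with the printout.
Step 6: x = 2*(21) + (-2)*(25) + (5) = -3 — agrees with the printout.
Step 7: x = 2*(-3) + (-2)*(21) + (5) = -43 — consistent with the printout.
Step 8: x = 2*(-43) + (-2)*(-3) + (5) = -75 — matches.
Step 9: x = 2*(-75) + (-2)*(-43) + (5) = -59 — no discrepancy.
Step 10: x = 2*(-59) + (-2)*(-75) + (5) = 37 — checks out.
Nothing is out of place; the run is error-free.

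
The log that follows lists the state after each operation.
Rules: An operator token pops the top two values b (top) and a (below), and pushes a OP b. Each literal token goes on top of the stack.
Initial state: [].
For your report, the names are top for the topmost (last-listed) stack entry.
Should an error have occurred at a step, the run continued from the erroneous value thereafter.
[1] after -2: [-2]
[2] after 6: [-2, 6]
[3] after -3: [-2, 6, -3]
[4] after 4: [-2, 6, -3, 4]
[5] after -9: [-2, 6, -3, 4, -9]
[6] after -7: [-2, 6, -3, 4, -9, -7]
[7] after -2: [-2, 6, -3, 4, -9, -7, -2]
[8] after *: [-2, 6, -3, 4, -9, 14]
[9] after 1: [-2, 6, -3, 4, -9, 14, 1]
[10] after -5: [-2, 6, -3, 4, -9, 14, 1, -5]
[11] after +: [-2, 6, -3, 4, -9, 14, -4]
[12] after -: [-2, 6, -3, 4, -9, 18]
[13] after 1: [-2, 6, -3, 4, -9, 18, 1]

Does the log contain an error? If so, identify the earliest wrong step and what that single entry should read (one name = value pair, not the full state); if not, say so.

1. push -2: top = -2 (checks out)
2. push 6: top = 6 (matches)
3. push -3: top = -3 (consistent with the log)
4. push 4: top = 4 (no discrepancy)
5. push -9: top = -9 (verified)
6. push -7: top = -7 (agrees with the log)
7. push -2: top = -2 (matches)
8. -7 * -2 = 14 (matches)
9. push 1: top = 1 (confirmed correct)
10. push -5: top = -5 (confirmed correct)
11. 1 + -5 = -4 (matches)
12. 14 - -4 = 18 (no discrepancy)
13. push 1: top = 1 (checks out)
All entries verified; no error found.

no error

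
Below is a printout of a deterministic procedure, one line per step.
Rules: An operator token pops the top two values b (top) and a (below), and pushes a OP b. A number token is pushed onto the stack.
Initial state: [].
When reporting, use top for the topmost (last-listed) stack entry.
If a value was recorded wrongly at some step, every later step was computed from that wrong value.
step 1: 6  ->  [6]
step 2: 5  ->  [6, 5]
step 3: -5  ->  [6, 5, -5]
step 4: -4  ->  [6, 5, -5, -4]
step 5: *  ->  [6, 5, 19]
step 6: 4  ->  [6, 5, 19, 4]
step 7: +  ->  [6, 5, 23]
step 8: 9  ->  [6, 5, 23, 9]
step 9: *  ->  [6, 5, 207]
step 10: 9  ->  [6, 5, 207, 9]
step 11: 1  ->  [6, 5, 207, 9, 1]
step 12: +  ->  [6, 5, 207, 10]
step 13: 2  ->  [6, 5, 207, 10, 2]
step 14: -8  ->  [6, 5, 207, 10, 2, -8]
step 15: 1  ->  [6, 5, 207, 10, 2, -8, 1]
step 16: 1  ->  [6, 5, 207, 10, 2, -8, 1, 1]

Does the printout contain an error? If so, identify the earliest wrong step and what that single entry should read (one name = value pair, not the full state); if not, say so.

step 5, top = 20

Recomputing the run from the initial state:
step 1: [6]
step 2: [6, 5]
step 3: [6, 5, -5]
step 4: [6, 5, -5, -4]
step 5: [6, 5, 20]
step 6: [6, 5, 20, 4]
step 7: [6, 5, 24]
step 8: [6, 5, 24, 9]
step 9: [6, 5, 216]
step 10: [6, 5, 216, 9]
step 11: [6, 5, 216, 9, 1]
step 12: [6, 5, 216, 10]
step 13: [6, 5, 216, 10, 2]
step 14: [6, 5, 216, 10, 2, -8]
step 15: [6, 5, 216, 10, 2, -8, 1]
step 16: [6, 5, 216, 10, 2, -8, 1, 1]
The first disagreement with the printout is at step 5, where the value should be top = 20.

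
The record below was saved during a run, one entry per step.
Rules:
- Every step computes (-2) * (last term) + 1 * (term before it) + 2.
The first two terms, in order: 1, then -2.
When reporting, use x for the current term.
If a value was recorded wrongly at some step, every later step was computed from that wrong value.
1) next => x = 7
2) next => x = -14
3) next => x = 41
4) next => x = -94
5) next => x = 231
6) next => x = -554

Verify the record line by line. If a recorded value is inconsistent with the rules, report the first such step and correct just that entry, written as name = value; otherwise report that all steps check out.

step 3, x = 37

step 1: x = -2*(-2) + (1)*(1) + (2) = 7 -> same as recorded
step 2: x = -2*(7) + (1)*(-2) + (2) = -14 -> verified
step 3: x = -2*(-14) + (1)*(7) + (2) = 37 -> first mismatch against the record
First deviation found at step 3; the corrected entry is x = 37.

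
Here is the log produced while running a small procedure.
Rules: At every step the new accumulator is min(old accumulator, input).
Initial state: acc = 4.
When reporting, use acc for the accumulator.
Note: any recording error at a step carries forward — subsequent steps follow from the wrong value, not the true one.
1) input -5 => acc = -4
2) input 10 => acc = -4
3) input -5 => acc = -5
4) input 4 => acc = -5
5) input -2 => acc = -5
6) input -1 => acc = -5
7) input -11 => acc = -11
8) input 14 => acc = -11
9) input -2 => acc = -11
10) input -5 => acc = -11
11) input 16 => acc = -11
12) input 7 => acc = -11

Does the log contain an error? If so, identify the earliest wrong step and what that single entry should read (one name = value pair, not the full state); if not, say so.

step 1, acc = -5

Step 1: acc = min(4, -5) = -5 — this is not what the log shows.
Step 1 is the first one off; corrected, acc = -5.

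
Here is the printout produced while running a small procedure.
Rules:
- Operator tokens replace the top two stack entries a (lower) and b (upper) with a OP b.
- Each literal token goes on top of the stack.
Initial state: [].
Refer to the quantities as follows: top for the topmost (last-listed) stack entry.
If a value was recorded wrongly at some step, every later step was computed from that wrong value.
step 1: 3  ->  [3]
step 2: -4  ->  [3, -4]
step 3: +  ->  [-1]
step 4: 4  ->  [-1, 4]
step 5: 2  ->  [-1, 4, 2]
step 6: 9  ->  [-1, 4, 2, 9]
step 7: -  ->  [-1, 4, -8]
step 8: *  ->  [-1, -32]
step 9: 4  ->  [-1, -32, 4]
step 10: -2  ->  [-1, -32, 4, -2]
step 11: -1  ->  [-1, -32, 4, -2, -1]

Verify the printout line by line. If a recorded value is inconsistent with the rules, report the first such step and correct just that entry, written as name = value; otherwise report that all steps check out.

step 7, top = -7

step 1: push 3: top = 3 -> no discrepancy
step 2: push -4: top = -4 -> no discrepancy
step 3: 3 + -4 = -1 -> same as recorded
step 4: push 4: top = 4 -> checks out
step 5: push 2: top = 2 -> verified
step 6: push 9: top = 9 -> checks out
step 7: 2 - 9 = -7 -> this is not what the printout shows
That makes step 7 the first incorrect line — top = -7 is what it should show.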